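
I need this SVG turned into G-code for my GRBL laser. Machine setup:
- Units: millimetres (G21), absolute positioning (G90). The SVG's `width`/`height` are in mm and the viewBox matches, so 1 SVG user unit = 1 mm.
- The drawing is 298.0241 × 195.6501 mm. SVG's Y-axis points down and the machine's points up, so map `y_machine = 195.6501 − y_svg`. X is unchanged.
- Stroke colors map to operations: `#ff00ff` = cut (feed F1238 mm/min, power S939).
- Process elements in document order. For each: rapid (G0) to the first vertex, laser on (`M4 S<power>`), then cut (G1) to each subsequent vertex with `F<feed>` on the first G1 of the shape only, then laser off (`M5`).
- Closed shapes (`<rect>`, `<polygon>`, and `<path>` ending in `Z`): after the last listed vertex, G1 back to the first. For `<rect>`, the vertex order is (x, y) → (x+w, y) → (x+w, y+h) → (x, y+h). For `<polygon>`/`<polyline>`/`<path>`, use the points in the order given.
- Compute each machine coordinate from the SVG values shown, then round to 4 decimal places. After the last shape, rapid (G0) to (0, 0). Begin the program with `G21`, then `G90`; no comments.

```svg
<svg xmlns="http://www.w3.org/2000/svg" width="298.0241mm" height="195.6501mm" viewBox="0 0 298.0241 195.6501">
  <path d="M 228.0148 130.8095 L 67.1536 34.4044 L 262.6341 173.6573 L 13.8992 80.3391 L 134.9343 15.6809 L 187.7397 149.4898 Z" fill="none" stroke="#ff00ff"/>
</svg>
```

Since the viewBox matches the mm dimensions, user units are millimetres directly. The only transform is the Y-flip y_m = 195.6501 − y_svg.

Shape 1 is a closed polygon drawn with `<path>`. Its stroke #ff00ff means cut at S939, F1238. After flipping Y the toolpath is (228.0148,64.8406) → (67.1536,161.2457) → (262.6341,21.9928) → (13.8992,115.3110) → (134.9343,179.9692) → (187.7397,46.1603) → (228.0148,64.8406), returning to the start.

G21
G90
G0 X228.0148 Y64.8406
M4 S939
G1 X67.1536 Y161.2457 F1238
G1 X262.6341 Y21.9928
G1 X13.8992 Y115.3110
G1 X134.9343 Y179.9692
G1 X187.7397 Y46.1603
G1 X228.0148 Y64.8406
M5
G0 X0.0000 Y0.0000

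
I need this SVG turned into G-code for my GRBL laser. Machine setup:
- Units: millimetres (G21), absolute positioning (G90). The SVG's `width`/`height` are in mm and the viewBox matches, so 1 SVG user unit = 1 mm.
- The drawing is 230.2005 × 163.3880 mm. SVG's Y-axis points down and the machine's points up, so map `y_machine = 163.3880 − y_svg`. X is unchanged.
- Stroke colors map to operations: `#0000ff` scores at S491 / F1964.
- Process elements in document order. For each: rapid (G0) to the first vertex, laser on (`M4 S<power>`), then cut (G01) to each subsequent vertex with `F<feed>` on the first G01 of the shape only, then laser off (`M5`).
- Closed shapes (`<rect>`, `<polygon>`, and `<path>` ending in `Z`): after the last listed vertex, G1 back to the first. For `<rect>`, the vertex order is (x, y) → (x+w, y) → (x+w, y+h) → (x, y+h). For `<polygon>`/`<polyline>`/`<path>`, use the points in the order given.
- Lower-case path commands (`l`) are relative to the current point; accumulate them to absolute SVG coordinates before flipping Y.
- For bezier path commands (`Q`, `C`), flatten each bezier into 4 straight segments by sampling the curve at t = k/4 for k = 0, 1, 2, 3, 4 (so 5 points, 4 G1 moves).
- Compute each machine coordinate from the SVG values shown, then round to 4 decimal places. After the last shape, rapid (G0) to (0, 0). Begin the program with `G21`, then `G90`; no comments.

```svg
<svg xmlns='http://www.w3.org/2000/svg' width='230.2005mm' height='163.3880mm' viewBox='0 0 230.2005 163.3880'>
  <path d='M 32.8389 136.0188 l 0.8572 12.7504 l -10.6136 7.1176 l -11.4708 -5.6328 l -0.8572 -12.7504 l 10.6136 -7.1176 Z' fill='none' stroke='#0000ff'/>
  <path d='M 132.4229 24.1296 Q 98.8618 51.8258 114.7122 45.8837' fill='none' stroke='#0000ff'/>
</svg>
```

G21
G90
G0 X32.8389 Y27.3692
M4 S491
G01 X33.6961 Y14.6188 F1964
G01 X23.0825 Y7.5012
G01 X11.6117 Y13.1340
G01 X10.7545 Y25.8844
G01 X21.3681 Y33.0020
G01 X32.8389 Y27.3692
M5
G0 X132.4229 Y139.2584
M4 S491
G01 X118.7306 Y127.5127 F1964
G01 X111.2147 Y119.9718
G01 X109.8752 Y116.6356
G01 X114.7122 Y117.5043
M5
G0 X0.0000 Y0.0000

1 u = 1 mm; y_m = 163.3880 − y.

[1] `<path>` regular polygon, #0000ff→score S491 F1964: (32.8389,27.3692) → (33.6961,14.6188) → (23.0825,7.5012) → (11.6117,13.1340) → (10.7545,25.8844) → (21.3681,33.0020) → (32.8389,27.3692) (closed)

[2] `<path>` quadratic bezier, #0000ff→score S491 F1964: (132.4229,139.2584) → (118.7306,127.5127) → (111.2147,119.9718) → (109.8752,116.6356) → (114.7122,117.5043)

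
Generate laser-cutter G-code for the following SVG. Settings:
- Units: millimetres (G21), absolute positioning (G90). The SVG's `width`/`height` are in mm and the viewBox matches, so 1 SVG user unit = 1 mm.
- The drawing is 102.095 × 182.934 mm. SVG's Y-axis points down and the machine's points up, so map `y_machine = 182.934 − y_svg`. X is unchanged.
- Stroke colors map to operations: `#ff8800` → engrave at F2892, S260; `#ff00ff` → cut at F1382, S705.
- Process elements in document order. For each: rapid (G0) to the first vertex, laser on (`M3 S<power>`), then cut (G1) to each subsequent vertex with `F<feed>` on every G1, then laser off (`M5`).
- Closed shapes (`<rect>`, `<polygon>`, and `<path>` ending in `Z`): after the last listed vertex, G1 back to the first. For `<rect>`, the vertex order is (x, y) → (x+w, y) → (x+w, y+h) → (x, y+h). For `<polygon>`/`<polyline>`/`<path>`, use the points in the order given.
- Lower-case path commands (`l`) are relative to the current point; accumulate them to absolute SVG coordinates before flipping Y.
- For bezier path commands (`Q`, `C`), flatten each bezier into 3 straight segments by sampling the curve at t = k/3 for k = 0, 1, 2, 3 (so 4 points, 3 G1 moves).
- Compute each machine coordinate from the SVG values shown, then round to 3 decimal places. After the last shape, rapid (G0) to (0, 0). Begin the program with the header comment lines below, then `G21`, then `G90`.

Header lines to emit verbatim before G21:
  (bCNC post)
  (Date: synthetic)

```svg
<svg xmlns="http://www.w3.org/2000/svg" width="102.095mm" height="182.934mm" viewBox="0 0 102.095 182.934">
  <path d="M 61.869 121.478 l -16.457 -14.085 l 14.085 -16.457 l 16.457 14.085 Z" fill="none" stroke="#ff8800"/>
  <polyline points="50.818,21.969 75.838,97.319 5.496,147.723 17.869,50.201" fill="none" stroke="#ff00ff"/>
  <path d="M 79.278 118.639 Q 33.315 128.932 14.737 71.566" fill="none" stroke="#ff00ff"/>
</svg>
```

viewBox `0 0 102.095 182.934` with mm width/height → 1 unit = 1 mm. Flip: y_m = 182.934 − y_svg.

**Shape 1** — `<path>` regular polygon, stroke `#ff8800` → engrave (S260, F2892). Machine vertices: (61.869,61.456) → (45.412,75.541) → (59.497,91.998) → (75.954,77.913) → (61.869,61.456). Closed: final G1 returns to the first vertex.

**Shape 2** — `<polyline>` open polyline, stroke `#ff00ff` → cut (S705, F1382). Machine vertices: (50.818,160.965) → (75.838,85.615) → (5.496,35.211) → (17.869,132.733). Open path.

**Shape 3** — `<path>` quadratic bezier, stroke `#ff00ff` → cut (S705, F1382). Control points (SVG): P0=(79.278,118.639), P1=(33.315,128.932), P2=(14.737,71.566); sampled at t=k/3. Machine vertices: (79.278,64.295) → (51.679,64.951) → (30.165,80.642) → (14.737,111.368). Open path.

(bCNC post)
(Date: synthetic)
G21
G90
G0 X61.869 Y61.456
M3 S260
G1 X45.412 Y75.541 F2892
G1 X59.497 Y91.998 F2892
G1 X75.954 Y77.913 F2892
G1 X61.869 Y61.456 F2892
M5
G0 X50.818 Y160.965
M3 S705
G1 X75.838 Y85.615 F1382
G1 X5.496 Y35.211 F1382
G1 X17.869 Y132.733 F1382
M5
G0 X79.278 Y64.295
M3 S705
G1 X51.679 Y64.951 F1382
G1 X30.165 Y80.642 F1382
G1 X14.737 Y111.368 F1382
M5
G0 X0.000 Y0.000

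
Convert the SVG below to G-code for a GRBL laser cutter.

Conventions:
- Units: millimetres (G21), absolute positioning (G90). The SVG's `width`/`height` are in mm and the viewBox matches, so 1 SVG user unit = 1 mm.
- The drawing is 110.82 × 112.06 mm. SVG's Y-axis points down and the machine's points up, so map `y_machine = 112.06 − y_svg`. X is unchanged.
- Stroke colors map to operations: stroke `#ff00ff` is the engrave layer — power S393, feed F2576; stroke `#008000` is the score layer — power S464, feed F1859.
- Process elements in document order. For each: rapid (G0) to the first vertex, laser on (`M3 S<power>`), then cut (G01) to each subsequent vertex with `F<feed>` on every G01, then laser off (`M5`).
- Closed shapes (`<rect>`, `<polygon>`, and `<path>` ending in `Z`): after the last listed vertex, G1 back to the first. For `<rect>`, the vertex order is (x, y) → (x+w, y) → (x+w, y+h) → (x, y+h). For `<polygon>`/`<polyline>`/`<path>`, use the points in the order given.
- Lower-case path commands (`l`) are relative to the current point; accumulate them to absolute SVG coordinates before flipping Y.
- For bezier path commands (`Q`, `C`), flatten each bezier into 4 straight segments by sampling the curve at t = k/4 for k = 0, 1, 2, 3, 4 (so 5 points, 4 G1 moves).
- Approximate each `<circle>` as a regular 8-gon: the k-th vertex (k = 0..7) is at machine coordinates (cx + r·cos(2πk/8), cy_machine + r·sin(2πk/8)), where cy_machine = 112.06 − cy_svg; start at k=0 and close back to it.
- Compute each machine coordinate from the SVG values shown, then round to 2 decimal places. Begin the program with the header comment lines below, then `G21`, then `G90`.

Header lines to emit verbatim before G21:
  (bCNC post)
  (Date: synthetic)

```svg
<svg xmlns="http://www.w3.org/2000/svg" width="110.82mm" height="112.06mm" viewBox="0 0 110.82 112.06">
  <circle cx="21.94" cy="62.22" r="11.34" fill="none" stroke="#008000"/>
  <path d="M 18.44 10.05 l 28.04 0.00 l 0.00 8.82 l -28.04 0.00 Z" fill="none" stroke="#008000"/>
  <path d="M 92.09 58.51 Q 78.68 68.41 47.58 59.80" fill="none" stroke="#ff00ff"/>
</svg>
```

(bCNC post)
(Date: synthetic)
G21
G90
G0 X33.28 Y49.84
M3 S464
G01 X29.96 Y57.86 F1859
G01 X21.94 Y61.18 F1859
G01 X13.92 Y57.86 F1859
G01 X10.60 Y49.84 F1859
G01 X13.92 Y41.82 F1859
G01 X21.94 Y38.50 F1859
G01 X29.96 Y41.82 F1859
G01 X33.28 Y49.84 F1859
M5
G0 X18.44 Y102.01
M3 S464
G01 X46.48 Y102.01 F1859
G01 X46.48 Y93.19 F1859
G01 X18.44 Y93.19 F1859
G01 X18.44 Y102.01 F1859
M5
G0 X92.09 Y53.55
M3 S393
G01 X84.28 Y49.76 F2576
G01 X74.26 Y48.28 F2576
G01 X62.02 Y49.11 F2576
G01 X47.58 Y52.26 F2576
M5

1 u = 1 mm; y_m = 112.06 − y.

[1] `<circle>` circle, #008000→score S464 F1859: (33.28,49.84) → (29.96,57.86) → (21.94,61.18) → (13.92,57.86) → (10.60,49.84) → (13.92,41.82) → (21.94,38.50) → (29.96,41.82) → (33.28,49.84) (closed)

[2] `<path>` rectangle, #008000→score S464 F1859: (18.44,102.01) → (46.48,102.01) → (46.48,93.19) → (18.44,93.19) → (18.44,102.01) (closed)

[3] `<path>` quadratic bezier, #ff00ff→engrave S393 F2576: (92.09,53.55) → (84.28,49.76) → (74.26,48.28) → (62.02,49.11) → (47.58,52.26)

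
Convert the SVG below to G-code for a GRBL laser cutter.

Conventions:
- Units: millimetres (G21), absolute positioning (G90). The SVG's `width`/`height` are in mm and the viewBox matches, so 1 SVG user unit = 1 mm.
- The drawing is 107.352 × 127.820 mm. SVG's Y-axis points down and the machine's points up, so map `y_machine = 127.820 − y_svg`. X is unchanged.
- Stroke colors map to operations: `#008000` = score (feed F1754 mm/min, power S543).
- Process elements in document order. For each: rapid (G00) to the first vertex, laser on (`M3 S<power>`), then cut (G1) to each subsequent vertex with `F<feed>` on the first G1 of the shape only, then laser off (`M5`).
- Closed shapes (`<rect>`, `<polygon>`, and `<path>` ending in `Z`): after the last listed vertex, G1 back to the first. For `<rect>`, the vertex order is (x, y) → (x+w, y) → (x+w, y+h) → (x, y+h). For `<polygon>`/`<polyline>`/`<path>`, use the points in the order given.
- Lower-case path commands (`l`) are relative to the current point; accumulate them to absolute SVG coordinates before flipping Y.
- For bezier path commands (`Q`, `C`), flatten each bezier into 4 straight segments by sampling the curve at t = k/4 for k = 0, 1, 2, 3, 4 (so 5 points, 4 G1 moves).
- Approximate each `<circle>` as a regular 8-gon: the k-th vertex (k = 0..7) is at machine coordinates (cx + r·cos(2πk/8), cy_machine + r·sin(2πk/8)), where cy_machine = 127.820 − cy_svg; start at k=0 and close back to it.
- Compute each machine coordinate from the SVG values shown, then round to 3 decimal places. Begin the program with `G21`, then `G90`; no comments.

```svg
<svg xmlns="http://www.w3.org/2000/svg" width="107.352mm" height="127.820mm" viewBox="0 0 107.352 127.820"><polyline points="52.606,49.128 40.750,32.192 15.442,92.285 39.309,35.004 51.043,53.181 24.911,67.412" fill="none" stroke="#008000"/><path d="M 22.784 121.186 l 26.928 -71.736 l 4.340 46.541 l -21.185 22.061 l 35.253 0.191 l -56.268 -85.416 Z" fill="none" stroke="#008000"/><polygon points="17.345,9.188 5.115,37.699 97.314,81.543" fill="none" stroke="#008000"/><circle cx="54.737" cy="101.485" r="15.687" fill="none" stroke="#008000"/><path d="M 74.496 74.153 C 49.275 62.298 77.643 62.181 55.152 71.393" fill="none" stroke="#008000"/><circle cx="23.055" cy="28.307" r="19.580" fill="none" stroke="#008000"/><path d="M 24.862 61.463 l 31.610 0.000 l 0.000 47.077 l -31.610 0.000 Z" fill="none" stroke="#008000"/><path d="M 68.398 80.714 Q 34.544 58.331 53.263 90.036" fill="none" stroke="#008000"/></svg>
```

G21
G90
G00 X52.606 Y78.692
M3 S543
G1 X40.750 Y95.628 F1754
G1 X15.442 Y35.535
G1 X39.309 Y92.816
G1 X51.043 Y74.639
G1 X24.911 Y60.408
M5
G00 X22.784 Y6.634
M3 S543
G1 X49.712 Y78.370 F1754
G1 X54.052 Y31.829
G1 X32.867 Y9.768
G1 X68.120 Y9.577
G1 X11.852 Y94.993
G1 X22.784 Y6.634
M5
G00 X17.345 Y118.632
M3 S543
G1 X5.115 Y90.121 F1754
G1 X97.314 Y46.277
G1 X17.345 Y118.632
M5
G00 X70.424 Y26.335
M3 S543
G1 X65.829 Y37.427 F1754
G1 X54.737 Y42.022
G1 X43.645 Y37.427
G1 X39.050 Y26.335
G1 X43.645 Y15.243
G1 X54.737 Y10.648
G1 X65.829 Y15.243
G1 X70.424 Y26.335
M5
G00 X74.496 Y53.667
M3 S543
G1 X63.996 Y60.395 F1754
G1 X63.800 Y62.947
G1 X64.116 Y61.549
G1 X55.152 Y56.427
M5
G00 X42.635 Y99.513
M3 S543
G1 X36.900 Y113.358 F1754
G1 X23.055 Y119.093
G1 X9.210 Y113.358
G1 X3.475 Y99.513
G1 X9.210 Y85.668
G1 X23.055 Y79.933
G1 X36.900 Y85.668
G1 X42.635 Y99.513
M5
G00 X24.862 Y66.357
M3 S543
G1 X56.472 Y66.357 F1754
G1 X56.472 Y19.280
G1 X24.862 Y19.280
G1 X24.862 Y66.357
M5
G00 X68.398 Y47.106
M3 S543
G1 X54.757 Y54.917 F1754
G1 X47.687 Y55.967
G1 X47.189 Y50.256
G1 X53.263 Y37.784
M5

1 u = 1 mm; y_m = 127.820 − y.

[1] `<polyline>` open polyline, #008000→score S543 F1754: (52.606,78.692) → (40.750,95.628) → (15.442,35.535) → (39.309,92.816) → (51.043,74.639) → (24.911,60.408)

[2] `<path>` closed polygon, #008000→score S543 F1754: (22.784,6.634) → (49.712,78.370) → (54.052,31.829) → (32.867,9.768) → (68.120,9.577) → (11.852,94.993) → (22.784,6.634) (closed)

[3] `<polygon>` closed polygon, #008000→score S543 F1754: (17.345,118.632) → (5.115,90.121) → (97.314,46.277) → (17.345,118.632) (closed)

[4] `<circle>` circle, #008000→score S543 F1754: (70.424,26.335) → (65.829,37.427) → (54.737,42.022) → (43.645,37.427) → (39.050,26.335) → (43.645,15.243) → (54.737,10.648) → (65.829,15.243) → (70.424,26.335) (closed)

[5] `<path>` cubic bezier, #008000→score S543 F1754: (74.496,53.667) → (63.996,60.395) → (63.800,62.947) → (64.116,61.549) → (55.152,56.427)

[6] `<circle>` circle, #008000→score S543 F1754: (42.635,99.513) → (36.900,113.358) → (23.055,119.093) → (9.210,113.358) → (3.475,99.513) → (9.210,85.668) → (23.055,79.933) → (36.900,85.668) → (42.635,99.513) (closed)

[7] `<path>` rectangle, #008000→score S543 F1754: (24.862,66.357) → (56.472,66.357) → (56.472,19.280) → (24.862,19.280) → (24.862,66.357) (closed)

[8] `<path>` quadratic bezier, #008000→score S543 F1754: (68.398,47.106) → (54.757,54.917) → (47.687,55.967) → (47.189,50.256) → (53.263,37.784)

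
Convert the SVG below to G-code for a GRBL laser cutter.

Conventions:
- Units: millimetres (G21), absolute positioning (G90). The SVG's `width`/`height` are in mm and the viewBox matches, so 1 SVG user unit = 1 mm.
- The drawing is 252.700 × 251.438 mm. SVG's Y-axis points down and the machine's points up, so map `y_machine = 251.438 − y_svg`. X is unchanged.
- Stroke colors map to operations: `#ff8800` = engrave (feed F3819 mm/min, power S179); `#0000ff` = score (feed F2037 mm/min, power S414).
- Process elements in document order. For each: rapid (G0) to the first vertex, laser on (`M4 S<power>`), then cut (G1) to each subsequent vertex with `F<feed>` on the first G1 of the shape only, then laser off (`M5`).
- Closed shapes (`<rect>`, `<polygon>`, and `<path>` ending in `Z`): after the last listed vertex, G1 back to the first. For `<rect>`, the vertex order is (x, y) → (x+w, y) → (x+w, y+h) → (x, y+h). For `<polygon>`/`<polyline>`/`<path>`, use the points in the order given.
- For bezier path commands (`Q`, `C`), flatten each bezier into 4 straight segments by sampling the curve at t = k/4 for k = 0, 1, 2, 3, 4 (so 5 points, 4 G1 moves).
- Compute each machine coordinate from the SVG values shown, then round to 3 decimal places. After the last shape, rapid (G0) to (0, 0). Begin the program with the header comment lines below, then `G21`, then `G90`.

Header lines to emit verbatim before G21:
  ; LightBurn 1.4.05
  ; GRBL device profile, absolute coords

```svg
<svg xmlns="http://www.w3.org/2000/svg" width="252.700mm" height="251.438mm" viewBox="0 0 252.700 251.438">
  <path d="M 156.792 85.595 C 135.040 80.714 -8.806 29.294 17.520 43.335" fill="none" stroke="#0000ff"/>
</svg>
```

; LightBurn 1.4.05
; GRBL device profile, absolute coords
G21
G90
G0 X156.792 Y165.843
M4 S414
G1 X122.152 Y176.480 F2037
G1 X69.127 Y194.069
G1 X25.116 Y208.110
G1 X17.520 Y208.103
M5
G0 X0.000 Y0.000

viewBox `0 0 252.700 251.438` with mm width/height → 1 unit = 1 mm. Flip: y_m = 251.438 − y_svg.

**Shape 1** — `<path>` cubic bezier, stroke `#0000ff` → score (S414, F2037). Control points (SVG): P0=(156.792,85.595), P1=(135.040,80.714), P2=(-8.806,29.294), P3=(17.520,43.335); sampled at t=k/4. Machine vertices: (156.792,165.843) → (122.152,176.480) → (69.127,194.069) → (25.116,208.110) → (17.520,208.103). Open path.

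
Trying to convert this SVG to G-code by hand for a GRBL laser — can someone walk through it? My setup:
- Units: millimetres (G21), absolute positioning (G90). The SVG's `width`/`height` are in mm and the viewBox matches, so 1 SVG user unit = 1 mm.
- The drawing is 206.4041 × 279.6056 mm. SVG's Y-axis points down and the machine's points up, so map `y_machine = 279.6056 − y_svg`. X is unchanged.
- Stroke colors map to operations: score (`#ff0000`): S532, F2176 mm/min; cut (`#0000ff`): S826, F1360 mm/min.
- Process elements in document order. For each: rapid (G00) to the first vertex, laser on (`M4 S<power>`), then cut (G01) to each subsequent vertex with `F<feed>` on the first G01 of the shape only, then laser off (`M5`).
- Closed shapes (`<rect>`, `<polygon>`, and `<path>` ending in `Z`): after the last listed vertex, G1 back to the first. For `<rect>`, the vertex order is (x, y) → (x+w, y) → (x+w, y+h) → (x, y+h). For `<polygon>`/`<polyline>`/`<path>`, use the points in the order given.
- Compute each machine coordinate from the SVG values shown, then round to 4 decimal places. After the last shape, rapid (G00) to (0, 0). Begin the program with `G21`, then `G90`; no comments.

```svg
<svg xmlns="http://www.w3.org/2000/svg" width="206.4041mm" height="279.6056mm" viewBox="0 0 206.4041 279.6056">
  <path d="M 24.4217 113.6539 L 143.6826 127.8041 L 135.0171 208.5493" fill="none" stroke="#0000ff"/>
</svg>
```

Since the viewBox matches the mm dimensions, user units are millimetres directly. The only transform is the Y-flip y_m = 279.6056 − y_svg.

Shape 1 is a open polyline drawn with `<path>`. Its stroke #0000ff means cut at S826, F1360. After flipping Y the toolpath is (24.4217,165.9517) → (143.6826,151.8015) → (135.0171,71.0563).

G21
G90
G00 X24.4217 Y165.9517
M4 S826
G01 X143.6826 Y151.8015 F1360
G01 X135.0171 Y71.0563
M5
G00 X0.0000 Y0.0000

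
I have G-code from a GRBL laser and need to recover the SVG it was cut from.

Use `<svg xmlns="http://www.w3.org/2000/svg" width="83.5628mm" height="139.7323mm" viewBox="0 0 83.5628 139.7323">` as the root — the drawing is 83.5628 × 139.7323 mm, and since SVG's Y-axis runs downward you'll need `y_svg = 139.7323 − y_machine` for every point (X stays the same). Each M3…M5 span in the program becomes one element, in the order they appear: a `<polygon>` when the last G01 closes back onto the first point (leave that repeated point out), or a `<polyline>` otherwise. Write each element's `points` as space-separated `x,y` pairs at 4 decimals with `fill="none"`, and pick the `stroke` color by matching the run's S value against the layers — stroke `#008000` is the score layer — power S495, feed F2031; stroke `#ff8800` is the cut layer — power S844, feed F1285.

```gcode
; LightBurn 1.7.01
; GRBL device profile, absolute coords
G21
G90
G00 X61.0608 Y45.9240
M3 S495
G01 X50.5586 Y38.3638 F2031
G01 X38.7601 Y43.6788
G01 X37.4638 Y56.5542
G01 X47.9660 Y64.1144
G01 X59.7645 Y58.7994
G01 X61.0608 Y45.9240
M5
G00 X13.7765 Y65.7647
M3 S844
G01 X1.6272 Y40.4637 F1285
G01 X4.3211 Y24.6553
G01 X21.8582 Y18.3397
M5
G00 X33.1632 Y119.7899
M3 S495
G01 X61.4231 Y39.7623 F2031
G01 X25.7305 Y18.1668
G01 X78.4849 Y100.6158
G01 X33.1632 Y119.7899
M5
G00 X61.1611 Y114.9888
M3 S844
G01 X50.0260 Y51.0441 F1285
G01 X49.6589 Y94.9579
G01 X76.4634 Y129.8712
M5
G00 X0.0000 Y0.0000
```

y_svg = 139.7323 − y_m.

[1] S495→`#008000` (score); closed run; points: 61.0608,93.8083 50.5586,101.3685 38.7601,96.0535 37.4638,83.1781 47.9660,75.6179 59.7645,80.9329

[2] S844→`#ff8800` (cut); open run; points: 13.7765,73.9676 1.6272,99.2686 4.3211,115.0770 21.8582,121.3926

[3] S495→`#008000` (score); closed run; points: 33.1632,19.9424 61.4231,99.9700 25.7305,121.5655 78.4849,39.1165

[4] S844→`#ff8800` (cut); open run; points: 61.1611,24.7435 50.0260,88.6882 49.6589,44.7744 76.4634,9.8611

<svg xmlns="http://www.w3.org/2000/svg" width="83.5628mm" height="139.7323mm" viewBox="0 0 83.5628 139.7323">
  <polygon points="61.0608,93.8083 50.5586,101.3685 38.7601,96.0535 37.4638,83.1781 47.9660,75.6179 59.7645,80.9329" fill="none" stroke="#008000"/>
  <polyline points="13.7765,73.9676 1.6272,99.2686 4.3211,115.0770 21.8582,121.3926" fill="none" stroke="#ff8800"/>
  <polygon points="33.1632,19.9424 61.4231,99.9700 25.7305,121.5655 78.4849,39.1165" fill="none" stroke="#008000"/>
  <polyline points="61.1611,24.7435 50.0260,88.6882 49.6589,44.7744 76.4634,9.8611" fill="none" stroke="#ff8800"/>
</svg>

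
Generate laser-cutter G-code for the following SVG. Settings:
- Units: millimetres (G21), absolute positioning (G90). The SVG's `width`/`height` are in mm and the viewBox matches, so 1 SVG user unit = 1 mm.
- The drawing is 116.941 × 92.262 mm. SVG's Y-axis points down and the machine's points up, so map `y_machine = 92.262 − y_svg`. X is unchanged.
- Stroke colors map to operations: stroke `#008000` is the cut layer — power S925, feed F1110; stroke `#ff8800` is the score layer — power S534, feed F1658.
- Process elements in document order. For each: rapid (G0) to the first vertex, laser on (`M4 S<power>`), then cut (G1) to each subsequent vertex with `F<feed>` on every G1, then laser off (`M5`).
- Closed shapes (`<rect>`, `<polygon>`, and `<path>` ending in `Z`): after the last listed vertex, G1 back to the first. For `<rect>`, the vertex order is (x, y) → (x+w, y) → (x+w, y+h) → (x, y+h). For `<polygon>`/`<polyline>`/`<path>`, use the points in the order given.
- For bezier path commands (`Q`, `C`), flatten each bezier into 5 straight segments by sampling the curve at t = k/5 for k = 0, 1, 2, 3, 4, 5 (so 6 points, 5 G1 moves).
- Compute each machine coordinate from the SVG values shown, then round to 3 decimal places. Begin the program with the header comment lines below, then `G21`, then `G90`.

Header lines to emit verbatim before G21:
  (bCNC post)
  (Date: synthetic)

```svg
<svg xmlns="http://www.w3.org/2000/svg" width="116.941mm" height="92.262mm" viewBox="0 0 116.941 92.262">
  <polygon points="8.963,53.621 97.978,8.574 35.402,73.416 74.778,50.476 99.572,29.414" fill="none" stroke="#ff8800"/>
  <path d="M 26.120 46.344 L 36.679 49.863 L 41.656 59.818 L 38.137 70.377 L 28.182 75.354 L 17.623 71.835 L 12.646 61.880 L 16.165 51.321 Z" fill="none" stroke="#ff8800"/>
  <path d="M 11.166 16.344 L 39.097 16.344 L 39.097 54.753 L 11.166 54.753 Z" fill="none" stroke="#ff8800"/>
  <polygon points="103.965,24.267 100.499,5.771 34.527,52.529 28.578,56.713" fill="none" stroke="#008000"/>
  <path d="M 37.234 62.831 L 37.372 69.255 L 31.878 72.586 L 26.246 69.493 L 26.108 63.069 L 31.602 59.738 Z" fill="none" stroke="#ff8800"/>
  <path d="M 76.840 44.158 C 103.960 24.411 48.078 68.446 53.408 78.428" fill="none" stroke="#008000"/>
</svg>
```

Since the viewBox matches the mm dimensions, user units are millimetres directly. The only transform is the Y-flip y_m = 92.262 − y_svg.

Shape 1 is a closed polygon drawn with `<polygon>`. Its stroke #ff8800 means score at S534, F1658. After flipping Y the toolpath is (8.963,38.641) → (97.978,83.688) → (35.402,18.846) → (74.778,41.786) → (99.572,62.848) → (8.963,38.641), returning to the start.

Shape 2 is a regular polygon drawn with `<path>`. Its stroke #ff8800 means score at S534, F1658. After flipping Y the toolpath is (26.120,45.918) → (36.679,42.399) → (41.656,32.444) → (38.137,21.885) → (28.182,16.908) → (17.623,20.427) → (12.646,30.382) → (16.165,40.941) → (26.120,45.918), returning to the start.

Shape 3 is a rectangle drawn with `<path>`. Its stroke #ff8800 means score at S534, F1658. After flipping Y the toolpath is (11.166,75.918) → (39.097,75.918) → (39.097,37.509) → (11.166,37.509) → (11.166,75.918), returning to the start.

Shape 4 is a closed polygon drawn with `<polygon>`. Its stroke #008000 means cut at S925, F1110. After flipping Y the toolpath is (103.965,67.995) → (100.499,86.491) → (34.527,39.733) → (28.578,35.549) → (103.965,67.995), returning to the start.

Shape 5 is a regular polygon drawn with `<path>`. Its stroke #ff8800 means score at S534, F1658. After flipping Y the toolpath is (37.234,29.431) → (37.372,23.007) → (31.878,19.676) → (26.246,22.769) → (26.108,29.193) → (31.602,32.524) → (37.234,29.431), returning to the start.

Shape 6 is a cubic bezier drawn with `<path>`. Its stroke #008000 means cut at S925, F1110. After flipping Y the toolpath is (76.840,48.104) → (84.305,53.081) → (78.773,47.446) → (67.164,35.896) → (56.402,23.127) → (53.408,13.834).

(bCNC post)
(Date: synthetic)
G21
G90
G0 X8.963 Y38.641
M4 S534
G1 X97.978 Y83.688 F1658
G1 X35.402 Y18.846 F1658
G1 X74.778 Y41.786 F1658
G1 X99.572 Y62.848 F1658
G1 X8.963 Y38.641 F1658
M5
G0 X26.120 Y45.918
M4 S534
G1 X36.679 Y42.399 F1658
G1 X41.656 Y32.444 F1658
G1 X38.137 Y21.885 F1658
G1 X28.182 Y16.908 F1658
G1 X17.623 Y20.427 F1658
G1 X12.646 Y30.382 F1658
G1 X16.165 Y40.941 F1658
G1 X26.120 Y45.918 F1658
M5
G0 X11.166 Y75.918
M4 S534
G1 X39.097 Y75.918 F1658
G1 X39.097 Y37.509 F1658
G1 X11.166 Y37.509 F1658
G1 X11.166 Y75.918 F1658
M5
G0 X103.965 Y67.995
M4 S925
G1 X100.499 Y86.491 F1110
G1 X34.527 Y39.733 F1110
G1 X28.578 Y35.549 F1110
G1 X103.965 Y67.995 F1110
M5
G0 X37.234 Y29.431
M4 S534
G1 X37.372 Y23.007 F1658
G1 X31.878 Y19.676 F1658
G1 X26.246 Y22.769 F1658
G1 X26.108 Y29.193 F1658
G1 X31.602 Y32.524 F1658
G1 X37.234 Y29.431 F1658
M5
G0 X76.840 Y48.104
M4 S925
G1 X84.305 Y53.081 F1110
G1 X78.773 Y47.446 F1110
G1 X67.164 Y35.896 F1110
G1 X56.402 Y23.127 F1110
G1 X53.408 Y13.834 F1110
M5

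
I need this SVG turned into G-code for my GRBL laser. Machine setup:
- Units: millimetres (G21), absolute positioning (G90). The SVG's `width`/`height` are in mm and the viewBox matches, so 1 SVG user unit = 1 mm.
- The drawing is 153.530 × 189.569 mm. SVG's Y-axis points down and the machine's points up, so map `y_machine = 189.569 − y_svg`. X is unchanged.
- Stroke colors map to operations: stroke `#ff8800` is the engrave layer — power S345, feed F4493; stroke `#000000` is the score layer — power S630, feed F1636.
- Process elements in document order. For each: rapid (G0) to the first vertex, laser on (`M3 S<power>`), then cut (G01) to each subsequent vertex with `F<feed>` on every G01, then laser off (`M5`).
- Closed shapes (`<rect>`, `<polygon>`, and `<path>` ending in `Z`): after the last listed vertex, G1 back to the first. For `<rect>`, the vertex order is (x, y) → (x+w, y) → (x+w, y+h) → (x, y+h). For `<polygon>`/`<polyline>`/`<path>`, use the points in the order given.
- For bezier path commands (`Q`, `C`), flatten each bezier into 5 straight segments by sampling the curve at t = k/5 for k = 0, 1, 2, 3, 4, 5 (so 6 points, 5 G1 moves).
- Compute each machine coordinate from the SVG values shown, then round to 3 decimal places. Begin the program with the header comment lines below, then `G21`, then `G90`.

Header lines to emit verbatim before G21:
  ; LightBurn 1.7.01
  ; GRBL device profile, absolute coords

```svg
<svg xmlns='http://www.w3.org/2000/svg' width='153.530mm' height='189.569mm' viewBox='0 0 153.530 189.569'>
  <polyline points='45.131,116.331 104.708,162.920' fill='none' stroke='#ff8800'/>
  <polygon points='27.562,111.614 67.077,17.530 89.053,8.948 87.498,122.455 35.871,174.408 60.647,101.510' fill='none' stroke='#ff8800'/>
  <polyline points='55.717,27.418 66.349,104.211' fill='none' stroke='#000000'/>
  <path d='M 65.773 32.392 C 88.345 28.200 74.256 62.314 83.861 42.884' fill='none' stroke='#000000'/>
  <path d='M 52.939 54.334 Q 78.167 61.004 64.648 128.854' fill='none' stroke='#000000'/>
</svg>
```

; LightBurn 1.7.01
; GRBL device profile, absolute coords
G21
G90
G0 X45.131 Y73.238
M3 S345
G01 X104.708 Y26.649 F4493
M5
G0 X27.562 Y77.955
M3 S345
G01 X67.077 Y172.039 F4493
G01 X89.053 Y180.621 F4493
G01 X87.498 Y67.114 F4493
G01 X35.871 Y15.161 F4493
G01 X60.647 Y88.059 F4493
G01 X27.562 Y77.955 F4493
M5
G0 X55.717 Y162.151
M3 S630
G01 X66.349 Y85.358 F1636
M5
G0 X65.773 Y157.177
M3 S630
G01 X75.400 Y155.830 F1636
G01 X79.125 Y149.699 F1636
G01 X79.845 Y143.192 F1636
G01 X80.458 Y140.717 F1636
G01 X83.861 Y146.685 F1636
M5
G0 X52.939 Y135.235
M3 S630
G01 X61.480 Y130.120 F1636
G01 X66.922 Y120.110 F1636
G01 X69.264 Y105.206 F1636
G01 X68.506 Y85.408 F1636
G01 X64.648 Y60.715 F1636
M5

1 u = 1 mm; y_m = 189.569 − y.

[1] `<polyline>` line segment, #ff8800→engrave S345 F4493: (45.131,73.238) → (104.708,26.649)

[2] `<polygon>` closed polygon, #ff8800→engrave S345 F4493: (27.562,77.955) → (67.077,172.039) → (89.053,180.621) → (87.498,67.114) → (35.871,15.161) → (60.647,88.059) → (27.562,77.955) (closed)

[3] `<polyline>` line segment, #000000→score S630 F1636: (55.717,162.151) → (66.349,85.358)

[4] `<path>` cubic bezier, #000000→score S630 F1636: (65.773,157.177) → (75.400,155.830) → (79.125,149.699) → (79.845,143.192) → (80.458,140.717) → (83.861,146.685)

[5] `<path>` quadratic bezier, #000000→score S630 F1636: (52.939,135.235) → (61.480,130.120) → (66.922,120.110) → (69.264,105.206) → (68.506,85.408) → (64.648,60.715)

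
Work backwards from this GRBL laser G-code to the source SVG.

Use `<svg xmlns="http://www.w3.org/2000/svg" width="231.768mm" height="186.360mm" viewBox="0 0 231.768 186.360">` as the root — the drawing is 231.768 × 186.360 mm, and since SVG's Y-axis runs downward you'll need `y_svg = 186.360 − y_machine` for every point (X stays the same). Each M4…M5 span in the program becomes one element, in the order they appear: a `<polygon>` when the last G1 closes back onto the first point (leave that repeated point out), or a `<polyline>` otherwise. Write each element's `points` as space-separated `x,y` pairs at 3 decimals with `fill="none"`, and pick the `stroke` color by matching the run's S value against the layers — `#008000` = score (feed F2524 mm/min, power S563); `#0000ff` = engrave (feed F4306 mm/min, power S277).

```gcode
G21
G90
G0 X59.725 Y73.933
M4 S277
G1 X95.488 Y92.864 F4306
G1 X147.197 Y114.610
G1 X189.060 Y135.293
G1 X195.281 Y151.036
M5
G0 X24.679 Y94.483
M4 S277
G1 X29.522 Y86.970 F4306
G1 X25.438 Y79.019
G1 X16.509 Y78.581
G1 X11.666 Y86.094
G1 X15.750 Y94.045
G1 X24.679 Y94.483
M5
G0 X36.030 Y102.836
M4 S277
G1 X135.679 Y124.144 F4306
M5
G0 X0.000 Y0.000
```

Each laser-on run becomes one SVG element. Flip Y back into SVG space with y_svg = 186.360 − y_machine. Every run uses S277, so all elements get stroke `#0000ff` (engrave).

Run 1: The run is open, so emit a `<polyline>` with points (Y-flipped): 59.725,112.427 95.488,93.496 147.197,71.750 189.060,51.067 195.281,35.324.

Run 2: The run returns to its start, so emit a `<polygon>` with points (Y-flipped): 24.679,91.877 29.522,99.390 25.438,107.341 16.509,107.779 11.666,100.266 15.750,92.315.

Run 3: The run is open, so emit a `<polyline>` with points (Y-flipped): 36.030,83.524 135.679,62.216.

<svg xmlns="http://www.w3.org/2000/svg" width="231.768mm" height="186.360mm" viewBox="0 0 231.768 186.360">
  <polyline points="59.725,112.427 95.488,93.496 147.197,71.750 189.060,51.067 195.281,35.324" fill="none" stroke="#0000ff"/>
  <polygon points="24.679,91.877 29.522,99.390 25.438,107.341 16.509,107.779 11.666,100.266 15.750,92.315" fill="none" stroke="#0000ff"/>
  <polyline points="36.030,83.524 135.679,62.216" fill="none" stroke="#0000ff"/>
</svg>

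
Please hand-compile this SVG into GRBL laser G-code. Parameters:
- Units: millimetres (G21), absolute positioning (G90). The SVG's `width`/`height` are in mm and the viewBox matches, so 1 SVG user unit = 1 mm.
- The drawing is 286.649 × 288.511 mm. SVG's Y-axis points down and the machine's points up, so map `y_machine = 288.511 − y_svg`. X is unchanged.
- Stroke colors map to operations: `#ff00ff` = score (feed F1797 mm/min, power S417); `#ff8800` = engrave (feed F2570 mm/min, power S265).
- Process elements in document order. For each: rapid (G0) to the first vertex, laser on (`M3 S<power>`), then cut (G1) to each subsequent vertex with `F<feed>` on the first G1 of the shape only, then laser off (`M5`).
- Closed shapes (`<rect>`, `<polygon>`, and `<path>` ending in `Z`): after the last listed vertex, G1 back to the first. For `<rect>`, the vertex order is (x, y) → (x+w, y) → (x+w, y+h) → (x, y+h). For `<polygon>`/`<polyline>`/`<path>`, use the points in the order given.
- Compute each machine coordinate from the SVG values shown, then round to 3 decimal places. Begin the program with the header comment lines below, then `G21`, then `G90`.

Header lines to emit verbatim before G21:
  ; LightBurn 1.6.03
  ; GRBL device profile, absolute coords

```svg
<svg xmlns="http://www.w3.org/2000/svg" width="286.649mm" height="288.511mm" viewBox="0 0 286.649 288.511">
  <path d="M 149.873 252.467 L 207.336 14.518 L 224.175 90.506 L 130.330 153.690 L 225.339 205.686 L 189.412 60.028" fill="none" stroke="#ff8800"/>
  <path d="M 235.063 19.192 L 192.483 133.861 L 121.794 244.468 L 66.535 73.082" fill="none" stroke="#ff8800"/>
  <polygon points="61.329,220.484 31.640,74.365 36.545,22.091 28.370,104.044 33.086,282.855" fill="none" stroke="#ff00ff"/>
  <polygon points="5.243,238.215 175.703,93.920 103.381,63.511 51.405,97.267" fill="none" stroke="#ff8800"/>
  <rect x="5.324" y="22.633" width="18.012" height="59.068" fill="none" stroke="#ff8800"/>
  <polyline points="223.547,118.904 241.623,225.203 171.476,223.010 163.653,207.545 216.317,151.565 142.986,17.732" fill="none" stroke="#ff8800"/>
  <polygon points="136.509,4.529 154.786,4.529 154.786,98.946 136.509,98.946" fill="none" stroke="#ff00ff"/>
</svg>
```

; LightBurn 1.6.03
; GRBL device profile, absolute coords
G21
G90
G0 X149.873 Y36.044
M3 S265
G1 X207.336 Y273.993 F2570
G1 X224.175 Y198.005
G1 X130.330 Y134.821
G1 X225.339 Y82.825
G1 X189.412 Y228.483
M5
G0 X235.063 Y269.319
M3 S265
G1 X192.483 Y154.650 F2570
G1 X121.794 Y44.043
G1 X66.535 Y215.429
M5
G0 X61.329 Y68.027
M3 S417
G1 X31.640 Y214.146 F1797
G1 X36.545 Y266.420
G1 X28.370 Y184.467
G1 X33.086 Y5.656
G1 X61.329 Y68.027
M5
G0 X5.243 Y50.296
M3 S265
G1 X175.703 Y194.591 F2570
G1 X103.381 Y225.000
G1 X51.405 Y191.244
G1 X5.243 Y50.296
M5
G0 X5.324 Y265.878
M3 S265
G1 X23.336 Y265.878 F2570
G1 X23.336 Y206.810
G1 X5.324 Y206.810
G1 X5.324 Y265.878
M5
G0 X223.547 Y169.607
M3 S265
G1 X241.623 Y63.308 F2570
G1 X171.476 Y65.501
G1 X163.653 Y80.966
G1 X216.317 Y136.946
G1 X142.986 Y270.779
M5
G0 X136.509 Y283.982
M3 S417
G1 X154.786 Y283.982 F1797
G1 X154.786 Y189.565
G1 X136.509 Y189.565
G1 X136.509 Y283.982
M5

1 u = 1 mm; y_m = 288.511 − y.

[1] `<path>` open polyline, #ff8800→engrave S265 F2570: (149.873,36.044) → (207.336,273.993) → (224.175,198.005) → (130.330,134.821) → (225.339,82.825) → (189.412,228.483)

[2] `<path>` open polyline, #ff8800→engrave S265 F2570: (235.063,269.319) → (192.483,154.650) → (121.794,44.043) → (66.535,215.429)

[3] `<polygon>` closed polygon, #ff00ff→score S417 F1797: (61.329,68.027) → (31.640,214.146) → (36.545,266.420) → (28.370,184.467) → (33.086,5.656) → (61.329,68.027) (closed)

[4] `<polygon>` closed polygon, #ff8800→engrave S265 F2570: (5.243,50.296) → (175.703,194.591) → (103.381,225.000) → (51.405,191.244) → (5.243,50.296) (closed)

[5] `<rect>` rectangle, #ff8800→engrave S265 F2570: (5.324,265.878) → (23.336,265.878) → (23.336,206.810) → (5.324,206.810) → (5.324,265.878) (closed)

[6] `<polyline>` open polyline, #ff8800→engrave S265 F2570: (223.547,169.607) → (241.623,63.308) → (171.476,65.501) → (163.653,80.966) → (216.317,136.946) → (142.986,270.779)

[7] `<polygon>` rectangle, #ff00ff→score S417 F1797: (136.509,283.982) → (154.786,283.982) → (154.786,189.565) → (136.509,189.565) → (136.509,283.982) (closed)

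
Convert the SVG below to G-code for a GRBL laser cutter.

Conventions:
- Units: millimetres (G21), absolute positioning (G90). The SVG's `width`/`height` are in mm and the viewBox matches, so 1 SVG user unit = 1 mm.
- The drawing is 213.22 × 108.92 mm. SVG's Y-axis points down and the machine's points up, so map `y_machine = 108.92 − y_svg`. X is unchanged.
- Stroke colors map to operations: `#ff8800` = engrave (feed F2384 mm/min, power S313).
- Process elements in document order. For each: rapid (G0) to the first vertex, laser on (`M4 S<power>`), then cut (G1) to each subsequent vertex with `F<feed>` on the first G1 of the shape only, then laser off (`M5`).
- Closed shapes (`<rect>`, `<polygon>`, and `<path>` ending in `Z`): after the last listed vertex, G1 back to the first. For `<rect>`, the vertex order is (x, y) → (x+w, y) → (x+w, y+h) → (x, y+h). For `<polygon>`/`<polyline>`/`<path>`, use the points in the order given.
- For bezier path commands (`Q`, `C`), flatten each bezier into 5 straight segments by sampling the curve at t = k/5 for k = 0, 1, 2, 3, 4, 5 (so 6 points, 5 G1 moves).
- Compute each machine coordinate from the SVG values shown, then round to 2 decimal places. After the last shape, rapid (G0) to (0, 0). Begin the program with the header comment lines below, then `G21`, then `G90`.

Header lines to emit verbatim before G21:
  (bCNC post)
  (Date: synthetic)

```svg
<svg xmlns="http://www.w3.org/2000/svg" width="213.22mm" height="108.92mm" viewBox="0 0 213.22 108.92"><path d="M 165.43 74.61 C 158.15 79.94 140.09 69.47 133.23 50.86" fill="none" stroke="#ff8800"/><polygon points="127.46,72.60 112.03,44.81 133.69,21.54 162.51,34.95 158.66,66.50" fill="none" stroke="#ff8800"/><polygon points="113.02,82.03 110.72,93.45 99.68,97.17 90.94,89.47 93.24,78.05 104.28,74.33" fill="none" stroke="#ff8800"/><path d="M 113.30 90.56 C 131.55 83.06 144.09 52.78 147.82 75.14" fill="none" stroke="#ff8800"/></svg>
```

(bCNC post)
(Date: synthetic)
G21
G90
G0 X165.43 Y34.31
M4 S313
G1 X159.94 Y32.95 F2384
G1 X152.93 Y35.01
G1 X145.43 Y40.13
G1 X138.51 Y47.93
G1 X133.23 Y58.06
M5
G0 X127.46 Y36.32
M4 S313
G1 X112.03 Y64.11 F2384
G1 X133.69 Y87.38
G1 X162.51 Y73.97
G1 X158.66 Y42.42
G1 X127.46 Y36.32
M5
G0 X113.02 Y26.89
M4 S313
G1 X110.72 Y15.47 F2384
G1 X99.68 Y11.75
G1 X90.94 Y19.45
G1 X93.24 Y30.87
G1 X104.28 Y34.59
G1 X113.02 Y26.89
M5
G0 X113.30 Y18.36
M4 S313
G1 X123.54 Y24.99 F2384
G1 X132.26 Y33.47
G1 X139.31 Y40.17
G1 X144.55 Y41.48
G1 X147.82 Y33.78
M5
G0 X0.00 Y0.00

viewBox `0 0 213.22 108.92` with mm width/height → 1 unit = 1 mm. Flip: y_m = 108.92 − y_svg.

**Shape 1** — `<path>` cubic bezier, stroke `#ff8800` → engrave (S313, F2384). Control points (SVG): P0=(165.43,74.61), P1=(158.15,79.94), P2=(140.09,69.47), P3=(133.23,50.86); sampled at t=k/5. Machine vertices: (165.43,34.31) → (159.94,32.95) → (152.93,35.01) → (145.43,40.13) → (138.51,47.93) → (133.23,58.06). Open path.

**Shape 2** — `<polygon>` regular polygon, stroke `#ff8800` → engrave (S313, F2384). Machine vertices: (127.46,36.32) → (112.03,64.11) → (133.69,87.38) → (162.51,73.97) → (158.66,42.42) → (127.46,36.32). Closed: final G1 returns to the first vertex.

**Shape 3** — `<polygon>` regular polygon, stroke `#ff8800` → engrave (S313, F2384). Machine vertices: (113.02,26.89) → (110.72,15.47) → (99.68,11.75) → (90.94,19.45) → (93.24,30.87) → (104.28,34.59) → (113.02,26.89). Closed: final G1 returns to the first vertex.

**Shape 4** — `<path>` cubic bezier, stroke `#ff8800` → engrave (S313, F2384). Control points (SVG): P0=(113.30,90.56), P1=(131.55,83.06), P2=(144.09,52.78), P3=(147.82,75.14); sampled at t=k/5. Machine vertices: (113.30,18.36) → (123.54,24.99) → (132.26,33.47) → (139.31,40.17) → (144.55,41.48) → (147.82,33.78). Open path.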